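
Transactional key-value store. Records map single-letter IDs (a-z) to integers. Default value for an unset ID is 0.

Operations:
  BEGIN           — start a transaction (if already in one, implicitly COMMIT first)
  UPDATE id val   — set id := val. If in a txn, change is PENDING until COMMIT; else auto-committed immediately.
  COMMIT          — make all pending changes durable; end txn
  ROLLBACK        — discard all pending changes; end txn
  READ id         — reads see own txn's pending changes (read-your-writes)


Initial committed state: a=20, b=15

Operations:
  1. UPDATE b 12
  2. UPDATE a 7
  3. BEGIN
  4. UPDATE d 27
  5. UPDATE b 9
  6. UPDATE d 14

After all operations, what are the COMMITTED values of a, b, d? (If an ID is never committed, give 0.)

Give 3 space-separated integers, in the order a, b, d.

Initial committed: {a=20, b=15}
Op 1: UPDATE b=12 (auto-commit; committed b=12)
Op 2: UPDATE a=7 (auto-commit; committed a=7)
Op 3: BEGIN: in_txn=True, pending={}
Op 4: UPDATE d=27 (pending; pending now {d=27})
Op 5: UPDATE b=9 (pending; pending now {b=9, d=27})
Op 6: UPDATE d=14 (pending; pending now {b=9, d=14})
Final committed: {a=7, b=12}

Answer: 7 12 0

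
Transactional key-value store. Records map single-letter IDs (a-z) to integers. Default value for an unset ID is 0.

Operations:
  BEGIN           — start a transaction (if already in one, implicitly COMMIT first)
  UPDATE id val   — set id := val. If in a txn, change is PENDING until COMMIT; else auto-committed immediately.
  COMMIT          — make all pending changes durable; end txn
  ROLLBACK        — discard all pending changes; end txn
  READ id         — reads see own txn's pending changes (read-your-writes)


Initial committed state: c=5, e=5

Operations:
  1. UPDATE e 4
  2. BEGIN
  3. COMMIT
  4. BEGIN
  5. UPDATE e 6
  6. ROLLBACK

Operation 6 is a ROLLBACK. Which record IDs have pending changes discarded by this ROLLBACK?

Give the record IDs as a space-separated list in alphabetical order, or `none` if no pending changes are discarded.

Initial committed: {c=5, e=5}
Op 1: UPDATE e=4 (auto-commit; committed e=4)
Op 2: BEGIN: in_txn=True, pending={}
Op 3: COMMIT: merged [] into committed; committed now {c=5, e=4}
Op 4: BEGIN: in_txn=True, pending={}
Op 5: UPDATE e=6 (pending; pending now {e=6})
Op 6: ROLLBACK: discarded pending ['e']; in_txn=False
ROLLBACK at op 6 discards: ['e']

Answer: e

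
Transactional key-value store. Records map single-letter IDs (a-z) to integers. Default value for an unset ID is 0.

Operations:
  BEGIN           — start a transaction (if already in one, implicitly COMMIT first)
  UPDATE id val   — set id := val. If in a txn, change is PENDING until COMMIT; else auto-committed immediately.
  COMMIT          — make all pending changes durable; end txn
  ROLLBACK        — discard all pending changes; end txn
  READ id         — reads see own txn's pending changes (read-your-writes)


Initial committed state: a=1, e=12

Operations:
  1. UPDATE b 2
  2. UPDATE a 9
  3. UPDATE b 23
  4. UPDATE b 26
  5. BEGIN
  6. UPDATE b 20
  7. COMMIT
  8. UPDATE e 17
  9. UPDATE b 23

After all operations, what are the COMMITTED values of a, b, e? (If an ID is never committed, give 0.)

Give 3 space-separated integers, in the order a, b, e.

Answer: 9 23 17

Derivation:
Initial committed: {a=1, e=12}
Op 1: UPDATE b=2 (auto-commit; committed b=2)
Op 2: UPDATE a=9 (auto-commit; committed a=9)
Op 3: UPDATE b=23 (auto-commit; committed b=23)
Op 4: UPDATE b=26 (auto-commit; committed b=26)
Op 5: BEGIN: in_txn=True, pending={}
Op 6: UPDATE b=20 (pending; pending now {b=20})
Op 7: COMMIT: merged ['b'] into committed; committed now {a=9, b=20, e=12}
Op 8: UPDATE e=17 (auto-commit; committed e=17)
Op 9: UPDATE b=23 (auto-commit; committed b=23)
Final committed: {a=9, b=23, e=17}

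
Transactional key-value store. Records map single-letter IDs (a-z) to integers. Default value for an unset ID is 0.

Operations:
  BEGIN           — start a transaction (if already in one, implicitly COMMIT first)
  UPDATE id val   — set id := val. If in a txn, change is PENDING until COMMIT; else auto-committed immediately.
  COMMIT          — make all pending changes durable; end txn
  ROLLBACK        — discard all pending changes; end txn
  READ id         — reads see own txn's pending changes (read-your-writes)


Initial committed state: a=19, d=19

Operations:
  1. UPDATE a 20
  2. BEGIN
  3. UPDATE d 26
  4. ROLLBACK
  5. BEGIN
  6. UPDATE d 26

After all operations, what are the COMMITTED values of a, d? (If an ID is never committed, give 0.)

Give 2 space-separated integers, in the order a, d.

Answer: 20 19

Derivation:
Initial committed: {a=19, d=19}
Op 1: UPDATE a=20 (auto-commit; committed a=20)
Op 2: BEGIN: in_txn=True, pending={}
Op 3: UPDATE d=26 (pending; pending now {d=26})
Op 4: ROLLBACK: discarded pending ['d']; in_txn=False
Op 5: BEGIN: in_txn=True, pending={}
Op 6: UPDATE d=26 (pending; pending now {d=26})
Final committed: {a=20, d=19}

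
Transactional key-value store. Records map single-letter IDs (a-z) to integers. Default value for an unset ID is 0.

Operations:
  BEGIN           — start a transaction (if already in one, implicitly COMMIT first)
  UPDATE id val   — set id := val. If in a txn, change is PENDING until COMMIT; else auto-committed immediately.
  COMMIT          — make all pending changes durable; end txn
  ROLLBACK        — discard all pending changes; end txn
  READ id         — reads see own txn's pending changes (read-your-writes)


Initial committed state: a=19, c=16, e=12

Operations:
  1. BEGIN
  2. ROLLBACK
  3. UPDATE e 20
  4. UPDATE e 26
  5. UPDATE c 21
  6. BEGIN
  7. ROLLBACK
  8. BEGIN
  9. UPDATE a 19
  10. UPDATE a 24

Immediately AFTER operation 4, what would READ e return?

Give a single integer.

Answer: 26

Derivation:
Initial committed: {a=19, c=16, e=12}
Op 1: BEGIN: in_txn=True, pending={}
Op 2: ROLLBACK: discarded pending []; in_txn=False
Op 3: UPDATE e=20 (auto-commit; committed e=20)
Op 4: UPDATE e=26 (auto-commit; committed e=26)
After op 4: visible(e) = 26 (pending={}, committed={a=19, c=16, e=26})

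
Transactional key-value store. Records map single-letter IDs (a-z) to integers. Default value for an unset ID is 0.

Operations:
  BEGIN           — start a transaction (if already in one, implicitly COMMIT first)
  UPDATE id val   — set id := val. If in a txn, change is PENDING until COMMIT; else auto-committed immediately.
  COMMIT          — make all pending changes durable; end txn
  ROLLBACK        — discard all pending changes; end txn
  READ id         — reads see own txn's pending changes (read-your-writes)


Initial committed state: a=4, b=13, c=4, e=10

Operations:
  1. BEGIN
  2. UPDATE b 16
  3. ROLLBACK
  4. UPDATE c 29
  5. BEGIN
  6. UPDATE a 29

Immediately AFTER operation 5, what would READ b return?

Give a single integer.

Answer: 13

Derivation:
Initial committed: {a=4, b=13, c=4, e=10}
Op 1: BEGIN: in_txn=True, pending={}
Op 2: UPDATE b=16 (pending; pending now {b=16})
Op 3: ROLLBACK: discarded pending ['b']; in_txn=False
Op 4: UPDATE c=29 (auto-commit; committed c=29)
Op 5: BEGIN: in_txn=True, pending={}
After op 5: visible(b) = 13 (pending={}, committed={a=4, b=13, c=29, e=10})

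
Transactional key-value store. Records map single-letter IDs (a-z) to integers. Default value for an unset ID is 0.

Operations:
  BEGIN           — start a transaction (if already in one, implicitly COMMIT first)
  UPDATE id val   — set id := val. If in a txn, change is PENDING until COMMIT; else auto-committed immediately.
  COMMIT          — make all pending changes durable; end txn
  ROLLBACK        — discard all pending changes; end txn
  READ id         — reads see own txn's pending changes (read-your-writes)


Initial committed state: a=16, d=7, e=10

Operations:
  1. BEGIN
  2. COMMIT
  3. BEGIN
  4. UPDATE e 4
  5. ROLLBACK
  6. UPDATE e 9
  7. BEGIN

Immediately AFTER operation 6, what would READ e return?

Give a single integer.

Initial committed: {a=16, d=7, e=10}
Op 1: BEGIN: in_txn=True, pending={}
Op 2: COMMIT: merged [] into committed; committed now {a=16, d=7, e=10}
Op 3: BEGIN: in_txn=True, pending={}
Op 4: UPDATE e=4 (pending; pending now {e=4})
Op 5: ROLLBACK: discarded pending ['e']; in_txn=False
Op 6: UPDATE e=9 (auto-commit; committed e=9)
After op 6: visible(e) = 9 (pending={}, committed={a=16, d=7, e=9})

Answer: 9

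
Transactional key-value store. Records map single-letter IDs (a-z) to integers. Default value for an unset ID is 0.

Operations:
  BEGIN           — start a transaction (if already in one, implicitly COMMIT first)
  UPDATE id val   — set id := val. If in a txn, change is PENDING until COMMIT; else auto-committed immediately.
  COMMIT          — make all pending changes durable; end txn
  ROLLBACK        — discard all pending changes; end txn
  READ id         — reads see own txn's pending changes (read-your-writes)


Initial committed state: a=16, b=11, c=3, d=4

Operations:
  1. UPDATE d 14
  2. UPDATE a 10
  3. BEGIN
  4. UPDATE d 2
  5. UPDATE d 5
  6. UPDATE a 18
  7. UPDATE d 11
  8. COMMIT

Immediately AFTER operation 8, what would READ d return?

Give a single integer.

Initial committed: {a=16, b=11, c=3, d=4}
Op 1: UPDATE d=14 (auto-commit; committed d=14)
Op 2: UPDATE a=10 (auto-commit; committed a=10)
Op 3: BEGIN: in_txn=True, pending={}
Op 4: UPDATE d=2 (pending; pending now {d=2})
Op 5: UPDATE d=5 (pending; pending now {d=5})
Op 6: UPDATE a=18 (pending; pending now {a=18, d=5})
Op 7: UPDATE d=11 (pending; pending now {a=18, d=11})
Op 8: COMMIT: merged ['a', 'd'] into committed; committed now {a=18, b=11, c=3, d=11}
After op 8: visible(d) = 11 (pending={}, committed={a=18, b=11, c=3, d=11})

Answer: 11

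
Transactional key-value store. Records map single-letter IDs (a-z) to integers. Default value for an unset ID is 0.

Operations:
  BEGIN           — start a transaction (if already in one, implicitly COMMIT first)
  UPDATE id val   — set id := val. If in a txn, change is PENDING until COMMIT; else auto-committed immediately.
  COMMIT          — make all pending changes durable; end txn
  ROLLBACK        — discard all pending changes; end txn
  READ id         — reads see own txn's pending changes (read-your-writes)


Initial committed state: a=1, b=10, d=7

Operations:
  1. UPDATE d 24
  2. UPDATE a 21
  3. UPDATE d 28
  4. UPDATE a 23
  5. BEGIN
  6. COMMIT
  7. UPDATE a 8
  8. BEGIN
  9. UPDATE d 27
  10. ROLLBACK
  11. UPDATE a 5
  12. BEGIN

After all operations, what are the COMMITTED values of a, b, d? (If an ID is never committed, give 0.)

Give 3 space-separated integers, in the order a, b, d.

Initial committed: {a=1, b=10, d=7}
Op 1: UPDATE d=24 (auto-commit; committed d=24)
Op 2: UPDATE a=21 (auto-commit; committed a=21)
Op 3: UPDATE d=28 (auto-commit; committed d=28)
Op 4: UPDATE a=23 (auto-commit; committed a=23)
Op 5: BEGIN: in_txn=True, pending={}
Op 6: COMMIT: merged [] into committed; committed now {a=23, b=10, d=28}
Op 7: UPDATE a=8 (auto-commit; committed a=8)
Op 8: BEGIN: in_txn=True, pending={}
Op 9: UPDATE d=27 (pending; pending now {d=27})
Op 10: ROLLBACK: discarded pending ['d']; in_txn=False
Op 11: UPDATE a=5 (auto-commit; committed a=5)
Op 12: BEGIN: in_txn=True, pending={}
Final committed: {a=5, b=10, d=28}

Answer: 5 10 28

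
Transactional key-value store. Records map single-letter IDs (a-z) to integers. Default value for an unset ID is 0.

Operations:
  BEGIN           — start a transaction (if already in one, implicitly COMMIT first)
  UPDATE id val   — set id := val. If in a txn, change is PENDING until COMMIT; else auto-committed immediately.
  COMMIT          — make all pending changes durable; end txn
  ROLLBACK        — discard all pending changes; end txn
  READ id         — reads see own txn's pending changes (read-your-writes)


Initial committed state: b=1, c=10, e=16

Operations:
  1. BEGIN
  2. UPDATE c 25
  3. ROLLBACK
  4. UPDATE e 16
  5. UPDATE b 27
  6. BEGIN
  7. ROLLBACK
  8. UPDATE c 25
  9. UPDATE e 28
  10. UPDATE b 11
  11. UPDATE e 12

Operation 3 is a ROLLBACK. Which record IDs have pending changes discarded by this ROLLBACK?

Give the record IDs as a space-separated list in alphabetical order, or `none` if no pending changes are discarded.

Initial committed: {b=1, c=10, e=16}
Op 1: BEGIN: in_txn=True, pending={}
Op 2: UPDATE c=25 (pending; pending now {c=25})
Op 3: ROLLBACK: discarded pending ['c']; in_txn=False
Op 4: UPDATE e=16 (auto-commit; committed e=16)
Op 5: UPDATE b=27 (auto-commit; committed b=27)
Op 6: BEGIN: in_txn=True, pending={}
Op 7: ROLLBACK: discarded pending []; in_txn=False
Op 8: UPDATE c=25 (auto-commit; committed c=25)
Op 9: UPDATE e=28 (auto-commit; committed e=28)
Op 10: UPDATE b=11 (auto-commit; committed b=11)
Op 11: UPDATE e=12 (auto-commit; committed e=12)
ROLLBACK at op 3 discards: ['c']

Answer: c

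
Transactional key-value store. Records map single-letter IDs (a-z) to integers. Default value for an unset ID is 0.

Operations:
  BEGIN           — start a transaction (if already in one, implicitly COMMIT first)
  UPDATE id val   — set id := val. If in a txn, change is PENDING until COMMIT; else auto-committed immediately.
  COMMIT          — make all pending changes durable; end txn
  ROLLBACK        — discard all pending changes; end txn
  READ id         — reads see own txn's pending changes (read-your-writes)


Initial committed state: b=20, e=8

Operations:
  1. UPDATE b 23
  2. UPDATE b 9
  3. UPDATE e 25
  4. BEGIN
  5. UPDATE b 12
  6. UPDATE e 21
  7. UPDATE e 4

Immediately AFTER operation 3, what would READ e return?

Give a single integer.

Answer: 25

Derivation:
Initial committed: {b=20, e=8}
Op 1: UPDATE b=23 (auto-commit; committed b=23)
Op 2: UPDATE b=9 (auto-commit; committed b=9)
Op 3: UPDATE e=25 (auto-commit; committed e=25)
After op 3: visible(e) = 25 (pending={}, committed={b=9, e=25})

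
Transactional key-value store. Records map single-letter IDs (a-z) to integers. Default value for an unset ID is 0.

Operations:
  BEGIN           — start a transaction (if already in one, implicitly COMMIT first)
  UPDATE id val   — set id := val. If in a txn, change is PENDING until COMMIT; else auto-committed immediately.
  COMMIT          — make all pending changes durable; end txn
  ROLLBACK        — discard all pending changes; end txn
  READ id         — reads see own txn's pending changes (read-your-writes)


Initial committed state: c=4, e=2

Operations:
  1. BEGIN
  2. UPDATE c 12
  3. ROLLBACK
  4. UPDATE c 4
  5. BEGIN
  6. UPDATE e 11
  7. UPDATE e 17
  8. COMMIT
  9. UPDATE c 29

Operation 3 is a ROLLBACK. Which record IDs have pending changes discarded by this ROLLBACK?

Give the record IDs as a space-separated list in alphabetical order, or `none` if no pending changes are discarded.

Answer: c

Derivation:
Initial committed: {c=4, e=2}
Op 1: BEGIN: in_txn=True, pending={}
Op 2: UPDATE c=12 (pending; pending now {c=12})
Op 3: ROLLBACK: discarded pending ['c']; in_txn=False
Op 4: UPDATE c=4 (auto-commit; committed c=4)
Op 5: BEGIN: in_txn=True, pending={}
Op 6: UPDATE e=11 (pending; pending now {e=11})
Op 7: UPDATE e=17 (pending; pending now {e=17})
Op 8: COMMIT: merged ['e'] into committed; committed now {c=4, e=17}
Op 9: UPDATE c=29 (auto-commit; committed c=29)
ROLLBACK at op 3 discards: ['c']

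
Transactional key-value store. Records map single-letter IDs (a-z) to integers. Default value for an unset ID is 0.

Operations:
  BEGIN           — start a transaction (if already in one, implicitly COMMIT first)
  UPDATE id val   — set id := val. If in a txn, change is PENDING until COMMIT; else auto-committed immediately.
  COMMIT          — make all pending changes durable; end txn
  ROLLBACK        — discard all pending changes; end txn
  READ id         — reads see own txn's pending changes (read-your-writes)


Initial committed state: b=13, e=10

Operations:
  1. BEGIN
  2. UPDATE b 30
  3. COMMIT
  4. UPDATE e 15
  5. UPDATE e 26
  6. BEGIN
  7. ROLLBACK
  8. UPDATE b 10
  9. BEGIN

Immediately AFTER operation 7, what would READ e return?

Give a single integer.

Answer: 26

Derivation:
Initial committed: {b=13, e=10}
Op 1: BEGIN: in_txn=True, pending={}
Op 2: UPDATE b=30 (pending; pending now {b=30})
Op 3: COMMIT: merged ['b'] into committed; committed now {b=30, e=10}
Op 4: UPDATE e=15 (auto-commit; committed e=15)
Op 5: UPDATE e=26 (auto-commit; committed e=26)
Op 6: BEGIN: in_txn=True, pending={}
Op 7: ROLLBACK: discarded pending []; in_txn=False
After op 7: visible(e) = 26 (pending={}, committed={b=30, e=26})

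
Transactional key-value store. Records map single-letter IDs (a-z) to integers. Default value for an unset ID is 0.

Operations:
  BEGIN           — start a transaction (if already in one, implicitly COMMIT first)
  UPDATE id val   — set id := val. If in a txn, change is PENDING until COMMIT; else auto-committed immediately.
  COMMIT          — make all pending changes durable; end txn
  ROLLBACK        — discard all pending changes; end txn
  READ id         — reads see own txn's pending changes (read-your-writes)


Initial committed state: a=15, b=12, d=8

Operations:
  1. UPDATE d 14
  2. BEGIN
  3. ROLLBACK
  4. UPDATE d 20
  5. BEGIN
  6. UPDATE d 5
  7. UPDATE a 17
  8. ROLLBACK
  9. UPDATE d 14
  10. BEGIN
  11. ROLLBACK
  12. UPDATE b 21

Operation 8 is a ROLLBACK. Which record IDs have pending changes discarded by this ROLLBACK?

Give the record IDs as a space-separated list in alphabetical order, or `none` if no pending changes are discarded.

Answer: a d

Derivation:
Initial committed: {a=15, b=12, d=8}
Op 1: UPDATE d=14 (auto-commit; committed d=14)
Op 2: BEGIN: in_txn=True, pending={}
Op 3: ROLLBACK: discarded pending []; in_txn=False
Op 4: UPDATE d=20 (auto-commit; committed d=20)
Op 5: BEGIN: in_txn=True, pending={}
Op 6: UPDATE d=5 (pending; pending now {d=5})
Op 7: UPDATE a=17 (pending; pending now {a=17, d=5})
Op 8: ROLLBACK: discarded pending ['a', 'd']; in_txn=False
Op 9: UPDATE d=14 (auto-commit; committed d=14)
Op 10: BEGIN: in_txn=True, pending={}
Op 11: ROLLBACK: discarded pending []; in_txn=False
Op 12: UPDATE b=21 (auto-commit; committed b=21)
ROLLBACK at op 8 discards: ['a', 'd']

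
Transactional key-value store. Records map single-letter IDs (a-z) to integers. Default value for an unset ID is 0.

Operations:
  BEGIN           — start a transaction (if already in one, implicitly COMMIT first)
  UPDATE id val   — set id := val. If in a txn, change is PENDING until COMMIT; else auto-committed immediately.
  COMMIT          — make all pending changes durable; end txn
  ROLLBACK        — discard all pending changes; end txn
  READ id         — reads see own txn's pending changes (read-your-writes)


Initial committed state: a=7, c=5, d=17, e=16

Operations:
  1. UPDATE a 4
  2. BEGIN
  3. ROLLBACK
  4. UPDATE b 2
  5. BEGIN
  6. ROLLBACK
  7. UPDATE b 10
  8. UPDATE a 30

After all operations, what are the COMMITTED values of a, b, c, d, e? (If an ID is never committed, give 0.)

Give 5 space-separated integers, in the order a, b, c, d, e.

Initial committed: {a=7, c=5, d=17, e=16}
Op 1: UPDATE a=4 (auto-commit; committed a=4)
Op 2: BEGIN: in_txn=True, pending={}
Op 3: ROLLBACK: discarded pending []; in_txn=False
Op 4: UPDATE b=2 (auto-commit; committed b=2)
Op 5: BEGIN: in_txn=True, pending={}
Op 6: ROLLBACK: discarded pending []; in_txn=False
Op 7: UPDATE b=10 (auto-commit; committed b=10)
Op 8: UPDATE a=30 (auto-commit; committed a=30)
Final committed: {a=30, b=10, c=5, d=17, e=16}

Answer: 30 10 5 17 16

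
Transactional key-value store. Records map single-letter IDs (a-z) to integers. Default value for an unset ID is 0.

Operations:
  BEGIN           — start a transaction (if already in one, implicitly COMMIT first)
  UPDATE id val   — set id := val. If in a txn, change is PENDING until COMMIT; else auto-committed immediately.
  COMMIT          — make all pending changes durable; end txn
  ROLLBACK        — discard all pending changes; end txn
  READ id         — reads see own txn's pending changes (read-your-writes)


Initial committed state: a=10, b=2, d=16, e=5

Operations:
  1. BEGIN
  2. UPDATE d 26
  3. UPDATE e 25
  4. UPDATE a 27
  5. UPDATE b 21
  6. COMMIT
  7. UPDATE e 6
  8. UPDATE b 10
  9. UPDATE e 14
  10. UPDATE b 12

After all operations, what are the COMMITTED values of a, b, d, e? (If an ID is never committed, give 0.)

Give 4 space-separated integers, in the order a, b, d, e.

Answer: 27 12 26 14

Derivation:
Initial committed: {a=10, b=2, d=16, e=5}
Op 1: BEGIN: in_txn=True, pending={}
Op 2: UPDATE d=26 (pending; pending now {d=26})
Op 3: UPDATE e=25 (pending; pending now {d=26, e=25})
Op 4: UPDATE a=27 (pending; pending now {a=27, d=26, e=25})
Op 5: UPDATE b=21 (pending; pending now {a=27, b=21, d=26, e=25})
Op 6: COMMIT: merged ['a', 'b', 'd', 'e'] into committed; committed now {a=27, b=21, d=26, e=25}
Op 7: UPDATE e=6 (auto-commit; committed e=6)
Op 8: UPDATE b=10 (auto-commit; committed b=10)
Op 9: UPDATE e=14 (auto-commit; committed e=14)
Op 10: UPDATE b=12 (auto-commit; committed b=12)
Final committed: {a=27, b=12, d=26, e=14}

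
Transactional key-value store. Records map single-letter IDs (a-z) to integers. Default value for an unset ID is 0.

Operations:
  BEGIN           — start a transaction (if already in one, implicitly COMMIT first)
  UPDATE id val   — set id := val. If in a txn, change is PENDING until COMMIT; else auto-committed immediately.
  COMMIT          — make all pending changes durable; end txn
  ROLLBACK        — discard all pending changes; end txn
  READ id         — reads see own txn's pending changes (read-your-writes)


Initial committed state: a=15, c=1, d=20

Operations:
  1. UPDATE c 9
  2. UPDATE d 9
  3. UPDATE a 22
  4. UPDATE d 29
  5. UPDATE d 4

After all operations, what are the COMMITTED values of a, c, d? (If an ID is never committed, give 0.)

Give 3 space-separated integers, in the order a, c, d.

Initial committed: {a=15, c=1, d=20}
Op 1: UPDATE c=9 (auto-commit; committed c=9)
Op 2: UPDATE d=9 (auto-commit; committed d=9)
Op 3: UPDATE a=22 (auto-commit; committed a=22)
Op 4: UPDATE d=29 (auto-commit; committed d=29)
Op 5: UPDATE d=4 (auto-commit; committed d=4)
Final committed: {a=22, c=9, d=4}

Answer: 22 9 4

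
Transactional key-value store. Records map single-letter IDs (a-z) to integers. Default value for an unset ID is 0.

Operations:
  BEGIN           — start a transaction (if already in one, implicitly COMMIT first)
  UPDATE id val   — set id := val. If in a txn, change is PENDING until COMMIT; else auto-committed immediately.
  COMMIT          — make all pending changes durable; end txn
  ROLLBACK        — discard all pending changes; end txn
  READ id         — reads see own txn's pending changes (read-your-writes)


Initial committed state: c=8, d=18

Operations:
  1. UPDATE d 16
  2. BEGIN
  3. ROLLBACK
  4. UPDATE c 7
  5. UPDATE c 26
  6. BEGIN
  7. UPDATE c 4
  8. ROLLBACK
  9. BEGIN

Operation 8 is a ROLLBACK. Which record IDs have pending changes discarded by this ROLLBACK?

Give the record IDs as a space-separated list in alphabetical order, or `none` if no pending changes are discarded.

Initial committed: {c=8, d=18}
Op 1: UPDATE d=16 (auto-commit; committed d=16)
Op 2: BEGIN: in_txn=True, pending={}
Op 3: ROLLBACK: discarded pending []; in_txn=False
Op 4: UPDATE c=7 (auto-commit; committed c=7)
Op 5: UPDATE c=26 (auto-commit; committed c=26)
Op 6: BEGIN: in_txn=True, pending={}
Op 7: UPDATE c=4 (pending; pending now {c=4})
Op 8: ROLLBACK: discarded pending ['c']; in_txn=False
Op 9: BEGIN: in_txn=True, pending={}
ROLLBACK at op 8 discards: ['c']

Answer: c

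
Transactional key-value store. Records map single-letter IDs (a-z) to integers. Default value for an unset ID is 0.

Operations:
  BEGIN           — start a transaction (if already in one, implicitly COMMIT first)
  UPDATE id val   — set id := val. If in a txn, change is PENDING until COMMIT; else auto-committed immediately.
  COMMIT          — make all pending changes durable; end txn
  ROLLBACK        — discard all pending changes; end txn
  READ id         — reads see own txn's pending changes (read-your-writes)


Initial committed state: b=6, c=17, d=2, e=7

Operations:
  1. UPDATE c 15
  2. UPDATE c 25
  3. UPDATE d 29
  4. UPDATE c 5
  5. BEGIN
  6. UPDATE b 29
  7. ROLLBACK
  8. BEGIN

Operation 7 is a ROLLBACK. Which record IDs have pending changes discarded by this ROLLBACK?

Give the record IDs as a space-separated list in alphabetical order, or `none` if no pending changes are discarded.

Answer: b

Derivation:
Initial committed: {b=6, c=17, d=2, e=7}
Op 1: UPDATE c=15 (auto-commit; committed c=15)
Op 2: UPDATE c=25 (auto-commit; committed c=25)
Op 3: UPDATE d=29 (auto-commit; committed d=29)
Op 4: UPDATE c=5 (auto-commit; committed c=5)
Op 5: BEGIN: in_txn=True, pending={}
Op 6: UPDATE b=29 (pending; pending now {b=29})
Op 7: ROLLBACK: discarded pending ['b']; in_txn=False
Op 8: BEGIN: in_txn=True, pending={}
ROLLBACK at op 7 discards: ['b']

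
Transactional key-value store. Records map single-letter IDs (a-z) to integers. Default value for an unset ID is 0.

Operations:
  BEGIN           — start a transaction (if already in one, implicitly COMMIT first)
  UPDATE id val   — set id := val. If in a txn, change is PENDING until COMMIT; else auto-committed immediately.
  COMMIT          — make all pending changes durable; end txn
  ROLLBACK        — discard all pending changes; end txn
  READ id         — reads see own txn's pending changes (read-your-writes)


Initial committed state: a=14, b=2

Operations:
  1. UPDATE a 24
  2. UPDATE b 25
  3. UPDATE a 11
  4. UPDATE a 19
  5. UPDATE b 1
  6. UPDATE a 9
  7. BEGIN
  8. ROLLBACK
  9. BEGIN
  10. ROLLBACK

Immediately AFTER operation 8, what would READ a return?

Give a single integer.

Answer: 9

Derivation:
Initial committed: {a=14, b=2}
Op 1: UPDATE a=24 (auto-commit; committed a=24)
Op 2: UPDATE b=25 (auto-commit; committed b=25)
Op 3: UPDATE a=11 (auto-commit; committed a=11)
Op 4: UPDATE a=19 (auto-commit; committed a=19)
Op 5: UPDATE b=1 (auto-commit; committed b=1)
Op 6: UPDATE a=9 (auto-commit; committed a=9)
Op 7: BEGIN: in_txn=True, pending={}
Op 8: ROLLBACK: discarded pending []; in_txn=False
After op 8: visible(a) = 9 (pending={}, committed={a=9, b=1})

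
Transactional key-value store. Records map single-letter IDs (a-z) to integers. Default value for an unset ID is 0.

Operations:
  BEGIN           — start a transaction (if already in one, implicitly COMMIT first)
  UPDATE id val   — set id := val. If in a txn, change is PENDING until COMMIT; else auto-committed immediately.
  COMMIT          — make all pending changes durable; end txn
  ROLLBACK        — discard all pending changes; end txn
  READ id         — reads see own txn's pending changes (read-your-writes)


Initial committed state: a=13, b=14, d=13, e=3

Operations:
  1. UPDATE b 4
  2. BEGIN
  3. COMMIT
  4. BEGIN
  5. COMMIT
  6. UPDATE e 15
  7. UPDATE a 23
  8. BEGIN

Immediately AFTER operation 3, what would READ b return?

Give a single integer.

Answer: 4

Derivation:
Initial committed: {a=13, b=14, d=13, e=3}
Op 1: UPDATE b=4 (auto-commit; committed b=4)
Op 2: BEGIN: in_txn=True, pending={}
Op 3: COMMIT: merged [] into committed; committed now {a=13, b=4, d=13, e=3}
After op 3: visible(b) = 4 (pending={}, committed={a=13, b=4, d=13, e=3})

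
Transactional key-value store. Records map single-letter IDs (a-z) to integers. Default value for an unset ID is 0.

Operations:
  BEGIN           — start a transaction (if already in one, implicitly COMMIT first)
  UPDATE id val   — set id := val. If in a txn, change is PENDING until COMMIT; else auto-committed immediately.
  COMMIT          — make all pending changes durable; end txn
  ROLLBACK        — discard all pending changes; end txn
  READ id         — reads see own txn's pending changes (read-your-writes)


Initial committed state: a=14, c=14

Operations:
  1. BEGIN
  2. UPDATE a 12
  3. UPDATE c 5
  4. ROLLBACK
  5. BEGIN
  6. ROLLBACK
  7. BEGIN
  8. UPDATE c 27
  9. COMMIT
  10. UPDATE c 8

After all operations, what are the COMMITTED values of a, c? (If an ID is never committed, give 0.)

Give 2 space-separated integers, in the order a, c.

Initial committed: {a=14, c=14}
Op 1: BEGIN: in_txn=True, pending={}
Op 2: UPDATE a=12 (pending; pending now {a=12})
Op 3: UPDATE c=5 (pending; pending now {a=12, c=5})
Op 4: ROLLBACK: discarded pending ['a', 'c']; in_txn=False
Op 5: BEGIN: in_txn=True, pending={}
Op 6: ROLLBACK: discarded pending []; in_txn=False
Op 7: BEGIN: in_txn=True, pending={}
Op 8: UPDATE c=27 (pending; pending now {c=27})
Op 9: COMMIT: merged ['c'] into committed; committed now {a=14, c=27}
Op 10: UPDATE c=8 (auto-commit; committed c=8)
Final committed: {a=14, c=8}

Answer: 14 8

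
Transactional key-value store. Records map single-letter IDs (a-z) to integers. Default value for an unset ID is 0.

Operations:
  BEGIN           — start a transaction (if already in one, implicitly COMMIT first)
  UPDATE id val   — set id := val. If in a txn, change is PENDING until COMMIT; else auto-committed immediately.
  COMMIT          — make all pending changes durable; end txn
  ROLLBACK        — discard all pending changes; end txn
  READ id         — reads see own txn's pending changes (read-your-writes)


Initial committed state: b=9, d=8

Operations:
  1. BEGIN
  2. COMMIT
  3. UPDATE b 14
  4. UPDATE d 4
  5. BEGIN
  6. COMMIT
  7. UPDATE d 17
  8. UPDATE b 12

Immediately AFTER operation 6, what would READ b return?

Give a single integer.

Answer: 14

Derivation:
Initial committed: {b=9, d=8}
Op 1: BEGIN: in_txn=True, pending={}
Op 2: COMMIT: merged [] into committed; committed now {b=9, d=8}
Op 3: UPDATE b=14 (auto-commit; committed b=14)
Op 4: UPDATE d=4 (auto-commit; committed d=4)
Op 5: BEGIN: in_txn=True, pending={}
Op 6: COMMIT: merged [] into committed; committed now {b=14, d=4}
After op 6: visible(b) = 14 (pending={}, committed={b=14, d=4})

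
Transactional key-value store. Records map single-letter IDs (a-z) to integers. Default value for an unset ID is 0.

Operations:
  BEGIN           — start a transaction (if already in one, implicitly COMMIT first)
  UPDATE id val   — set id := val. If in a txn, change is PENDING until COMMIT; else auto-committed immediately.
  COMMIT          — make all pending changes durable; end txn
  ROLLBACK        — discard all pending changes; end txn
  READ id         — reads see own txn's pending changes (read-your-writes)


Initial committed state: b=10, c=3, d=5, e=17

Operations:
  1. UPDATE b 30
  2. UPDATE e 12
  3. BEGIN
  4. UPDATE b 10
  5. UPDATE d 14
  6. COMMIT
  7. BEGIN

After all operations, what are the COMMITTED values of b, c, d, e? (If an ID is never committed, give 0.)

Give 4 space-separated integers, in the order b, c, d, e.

Answer: 10 3 14 12

Derivation:
Initial committed: {b=10, c=3, d=5, e=17}
Op 1: UPDATE b=30 (auto-commit; committed b=30)
Op 2: UPDATE e=12 (auto-commit; committed e=12)
Op 3: BEGIN: in_txn=True, pending={}
Op 4: UPDATE b=10 (pending; pending now {b=10})
Op 5: UPDATE d=14 (pending; pending now {b=10, d=14})
Op 6: COMMIT: merged ['b', 'd'] into committed; committed now {b=10, c=3, d=14, e=12}
Op 7: BEGIN: in_txn=True, pending={}
Final committed: {b=10, c=3, d=14, e=12}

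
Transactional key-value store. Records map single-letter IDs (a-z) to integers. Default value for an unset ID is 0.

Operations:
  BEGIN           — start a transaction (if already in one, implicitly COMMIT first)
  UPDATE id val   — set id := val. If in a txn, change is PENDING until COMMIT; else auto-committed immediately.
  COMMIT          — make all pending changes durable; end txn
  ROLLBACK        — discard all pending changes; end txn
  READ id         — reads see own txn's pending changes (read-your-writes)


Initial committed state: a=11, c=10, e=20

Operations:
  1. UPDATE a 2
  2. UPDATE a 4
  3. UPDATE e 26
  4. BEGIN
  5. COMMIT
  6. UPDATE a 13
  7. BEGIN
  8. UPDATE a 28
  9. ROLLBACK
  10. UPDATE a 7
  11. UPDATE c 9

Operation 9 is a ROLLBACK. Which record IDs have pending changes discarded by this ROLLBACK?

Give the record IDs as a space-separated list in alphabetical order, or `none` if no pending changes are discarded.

Initial committed: {a=11, c=10, e=20}
Op 1: UPDATE a=2 (auto-commit; committed a=2)
Op 2: UPDATE a=4 (auto-commit; committed a=4)
Op 3: UPDATE e=26 (auto-commit; committed e=26)
Op 4: BEGIN: in_txn=True, pending={}
Op 5: COMMIT: merged [] into committed; committed now {a=4, c=10, e=26}
Op 6: UPDATE a=13 (auto-commit; committed a=13)
Op 7: BEGIN: in_txn=True, pending={}
Op 8: UPDATE a=28 (pending; pending now {a=28})
Op 9: ROLLBACK: discarded pending ['a']; in_txn=False
Op 10: UPDATE a=7 (auto-commit; committed a=7)
Op 11: UPDATE c=9 (auto-commit; committed c=9)
ROLLBACK at op 9 discards: ['a']

Answer: a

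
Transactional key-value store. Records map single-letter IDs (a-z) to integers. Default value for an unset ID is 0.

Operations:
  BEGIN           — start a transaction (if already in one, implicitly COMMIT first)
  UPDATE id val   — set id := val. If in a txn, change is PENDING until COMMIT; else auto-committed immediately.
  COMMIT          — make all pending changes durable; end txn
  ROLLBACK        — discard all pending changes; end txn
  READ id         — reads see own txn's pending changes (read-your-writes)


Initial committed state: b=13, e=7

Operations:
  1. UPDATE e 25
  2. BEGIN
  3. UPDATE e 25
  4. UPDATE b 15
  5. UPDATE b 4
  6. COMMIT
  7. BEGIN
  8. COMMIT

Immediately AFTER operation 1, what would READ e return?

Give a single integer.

Initial committed: {b=13, e=7}
Op 1: UPDATE e=25 (auto-commit; committed e=25)
After op 1: visible(e) = 25 (pending={}, committed={b=13, e=25})

Answer: 25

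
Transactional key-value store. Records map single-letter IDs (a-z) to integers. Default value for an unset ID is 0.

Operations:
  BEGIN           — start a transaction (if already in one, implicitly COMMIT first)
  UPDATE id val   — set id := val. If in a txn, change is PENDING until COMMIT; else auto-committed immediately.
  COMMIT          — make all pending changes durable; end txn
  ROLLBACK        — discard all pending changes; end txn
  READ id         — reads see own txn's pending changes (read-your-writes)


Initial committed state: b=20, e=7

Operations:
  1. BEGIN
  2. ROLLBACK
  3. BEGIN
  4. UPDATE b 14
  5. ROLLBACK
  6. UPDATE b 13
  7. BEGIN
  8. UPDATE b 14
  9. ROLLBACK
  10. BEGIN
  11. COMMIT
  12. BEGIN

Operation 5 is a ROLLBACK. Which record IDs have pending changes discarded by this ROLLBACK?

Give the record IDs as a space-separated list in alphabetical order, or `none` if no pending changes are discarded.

Initial committed: {b=20, e=7}
Op 1: BEGIN: in_txn=True, pending={}
Op 2: ROLLBACK: discarded pending []; in_txn=False
Op 3: BEGIN: in_txn=True, pending={}
Op 4: UPDATE b=14 (pending; pending now {b=14})
Op 5: ROLLBACK: discarded pending ['b']; in_txn=False
Op 6: UPDATE b=13 (auto-commit; committed b=13)
Op 7: BEGIN: in_txn=True, pending={}
Op 8: UPDATE b=14 (pending; pending now {b=14})
Op 9: ROLLBACK: discarded pending ['b']; in_txn=False
Op 10: BEGIN: in_txn=True, pending={}
Op 11: COMMIT: merged [] into committed; committed now {b=13, e=7}
Op 12: BEGIN: in_txn=True, pending={}
ROLLBACK at op 5 discards: ['b']

Answer: b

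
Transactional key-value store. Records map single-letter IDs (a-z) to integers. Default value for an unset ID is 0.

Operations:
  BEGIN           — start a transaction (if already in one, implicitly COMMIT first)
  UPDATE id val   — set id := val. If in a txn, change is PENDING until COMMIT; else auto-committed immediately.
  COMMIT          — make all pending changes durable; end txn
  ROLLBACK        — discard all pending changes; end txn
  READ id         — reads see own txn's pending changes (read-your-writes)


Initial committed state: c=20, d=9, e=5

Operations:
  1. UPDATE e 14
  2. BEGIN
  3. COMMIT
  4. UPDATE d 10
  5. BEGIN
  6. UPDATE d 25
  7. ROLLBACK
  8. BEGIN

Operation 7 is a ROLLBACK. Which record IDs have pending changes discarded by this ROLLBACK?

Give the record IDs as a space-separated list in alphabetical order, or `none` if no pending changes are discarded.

Answer: d

Derivation:
Initial committed: {c=20, d=9, e=5}
Op 1: UPDATE e=14 (auto-commit; committed e=14)
Op 2: BEGIN: in_txn=True, pending={}
Op 3: COMMIT: merged [] into committed; committed now {c=20, d=9, e=14}
Op 4: UPDATE d=10 (auto-commit; committed d=10)
Op 5: BEGIN: in_txn=True, pending={}
Op 6: UPDATE d=25 (pending; pending now {d=25})
Op 7: ROLLBACK: discarded pending ['d']; in_txn=False
Op 8: BEGIN: in_txn=True, pending={}
ROLLBACK at op 7 discards: ['d']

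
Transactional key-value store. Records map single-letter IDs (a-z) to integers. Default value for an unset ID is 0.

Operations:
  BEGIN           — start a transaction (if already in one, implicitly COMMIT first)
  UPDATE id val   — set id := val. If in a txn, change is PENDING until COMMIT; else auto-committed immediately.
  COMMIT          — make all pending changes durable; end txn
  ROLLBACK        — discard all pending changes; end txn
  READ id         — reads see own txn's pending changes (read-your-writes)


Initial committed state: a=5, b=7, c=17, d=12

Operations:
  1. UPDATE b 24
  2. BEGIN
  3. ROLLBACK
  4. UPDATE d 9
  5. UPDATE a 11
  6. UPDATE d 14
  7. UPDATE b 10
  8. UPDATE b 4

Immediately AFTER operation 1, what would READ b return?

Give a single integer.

Answer: 24

Derivation:
Initial committed: {a=5, b=7, c=17, d=12}
Op 1: UPDATE b=24 (auto-commit; committed b=24)
After op 1: visible(b) = 24 (pending={}, committed={a=5, b=24, c=17, d=12})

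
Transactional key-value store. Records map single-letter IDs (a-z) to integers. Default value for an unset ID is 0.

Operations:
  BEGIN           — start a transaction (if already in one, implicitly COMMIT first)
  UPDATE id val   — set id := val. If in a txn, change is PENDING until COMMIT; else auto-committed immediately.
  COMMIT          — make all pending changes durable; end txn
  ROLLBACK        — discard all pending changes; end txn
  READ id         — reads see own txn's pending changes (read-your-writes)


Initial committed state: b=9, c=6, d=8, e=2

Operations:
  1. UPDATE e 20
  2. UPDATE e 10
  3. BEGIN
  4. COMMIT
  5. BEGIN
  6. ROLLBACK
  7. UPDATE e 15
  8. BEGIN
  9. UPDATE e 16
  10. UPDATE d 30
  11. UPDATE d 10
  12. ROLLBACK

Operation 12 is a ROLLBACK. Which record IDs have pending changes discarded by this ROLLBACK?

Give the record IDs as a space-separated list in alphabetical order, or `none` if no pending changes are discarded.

Initial committed: {b=9, c=6, d=8, e=2}
Op 1: UPDATE e=20 (auto-commit; committed e=20)
Op 2: UPDATE e=10 (auto-commit; committed e=10)
Op 3: BEGIN: in_txn=True, pending={}
Op 4: COMMIT: merged [] into committed; committed now {b=9, c=6, d=8, e=10}
Op 5: BEGIN: in_txn=True, pending={}
Op 6: ROLLBACK: discarded pending []; in_txn=False
Op 7: UPDATE e=15 (auto-commit; committed e=15)
Op 8: BEGIN: in_txn=True, pending={}
Op 9: UPDATE e=16 (pending; pending now {e=16})
Op 10: UPDATE d=30 (pending; pending now {d=30, e=16})
Op 11: UPDATE d=10 (pending; pending now {d=10, e=16})
Op 12: ROLLBACK: discarded pending ['d', 'e']; in_txn=False
ROLLBACK at op 12 discards: ['d', 'e']

Answer: d e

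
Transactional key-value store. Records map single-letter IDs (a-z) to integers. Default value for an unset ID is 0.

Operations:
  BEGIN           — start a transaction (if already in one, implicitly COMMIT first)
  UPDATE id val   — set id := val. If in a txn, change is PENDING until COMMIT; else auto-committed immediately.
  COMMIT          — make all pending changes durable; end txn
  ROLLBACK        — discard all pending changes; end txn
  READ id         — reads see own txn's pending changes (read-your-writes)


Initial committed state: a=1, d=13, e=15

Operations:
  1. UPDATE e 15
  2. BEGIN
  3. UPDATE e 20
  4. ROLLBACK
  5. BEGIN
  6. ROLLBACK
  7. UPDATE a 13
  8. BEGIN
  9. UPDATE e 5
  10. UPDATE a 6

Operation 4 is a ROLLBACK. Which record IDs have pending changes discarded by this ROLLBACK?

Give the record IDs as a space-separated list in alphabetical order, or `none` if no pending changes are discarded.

Answer: e

Derivation:
Initial committed: {a=1, d=13, e=15}
Op 1: UPDATE e=15 (auto-commit; committed e=15)
Op 2: BEGIN: in_txn=True, pending={}
Op 3: UPDATE e=20 (pending; pending now {e=20})
Op 4: ROLLBACK: discarded pending ['e']; in_txn=False
Op 5: BEGIN: in_txn=True, pending={}
Op 6: ROLLBACK: discarded pending []; in_txn=False
Op 7: UPDATE a=13 (auto-commit; committed a=13)
Op 8: BEGIN: in_txn=True, pending={}
Op 9: UPDATE e=5 (pending; pending now {e=5})
Op 10: UPDATE a=6 (pending; pending now {a=6, e=5})
ROLLBACK at op 4 discards: ['e']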